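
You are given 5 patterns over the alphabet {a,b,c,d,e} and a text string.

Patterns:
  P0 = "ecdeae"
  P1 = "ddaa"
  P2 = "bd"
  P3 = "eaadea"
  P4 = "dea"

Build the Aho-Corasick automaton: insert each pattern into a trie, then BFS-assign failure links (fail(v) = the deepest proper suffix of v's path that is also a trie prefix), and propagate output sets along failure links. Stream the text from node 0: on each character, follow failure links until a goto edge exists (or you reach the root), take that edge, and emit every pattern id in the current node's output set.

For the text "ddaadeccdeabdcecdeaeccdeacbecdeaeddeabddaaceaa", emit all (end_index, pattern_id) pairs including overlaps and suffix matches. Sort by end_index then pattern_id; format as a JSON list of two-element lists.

Construct AC machine:
Trie (insert patterns):
  0='ε' goto b→11 d→7 e→1
  1='e' goto a→13 c→2
  2='ec' goto d→3
  3='ecd' goto e→4
  4='ecde' goto a→5
  5='ecdea' goto e→6
  6='ecdeae' goto ·  [P0 ends]
  7='d' goto d→8 e→18
  8='dd' goto a→9
  9='dda' goto a→10
  10='ddaa' goto ·  [P1 ends]
  11='b' goto d→12
  12='bd' goto ·  [P2 ends]
  13='ea' goto a→14
  14='eaa' goto d→15
  15='eaad' goto e→16
  16='eaade' goto a→17
  17='eaadea' goto ·  [P3 ends]
  18='de' goto a→19
  19='dea' goto ·  [P4 ends]

Failure links (BFS by depth):
  n1('e'): parent n0 fail=0; on 'e' 0 → fail=0;  out ∅∪∅=∅
  n7('d'): parent n0 fail=0; on 'd' 0 → fail=0;  out ∅∪∅=∅
  n11('b'): parent n0 fail=0; on 'b' 0 → fail=0;  out ∅∪∅=∅
  n2('ec'): parent n1 fail=0; on 'c' 0 → fail=0;  out ∅∪∅=∅
  n8('dd'): parent n7 fail=0; on 'd' 0 → fail=7;  out ∅∪∅=∅
  n12('bd'): parent n11 fail=0; on 'd' 0 → fail=7;  out {2}∪∅={2}
  n13('ea'): parent n1 fail=0; on 'a' 0 → fail=0;  out ∅∪∅=∅
  n18('de'): parent n7 fail=0; on 'e' 0 → fail=1;  out ∅∪∅=∅
  n3('ecd'): parent n2 fail=0; on 'd' 0 → fail=7;  out ∅∪∅=∅
  n9('dda'): parent n8 fail=7; on 'a' 7→0 → fail=0;  out ∅∪∅=∅
  n14('eaa'): parent n13 fail=0; on 'a' 0 → fail=0;  out ∅∪∅=∅
  n19('dea'): parent n18 fail=1; on 'a' 1 → fail=13;  out {4}∪∅={4}
  n4('ecde'): parent n3 fail=7; on 'e' 7 → fail=18;  out ∅∪∅=∅
  n10('ddaa'): parent n9 fail=0; on 'a' 0 → fail=0;  out {1}∪∅={1}
  n15('eaad'): parent n14 fail=0; on 'd' 0 → fail=7;  out ∅∪∅=∅
  n5('ecdea'): parent n4 fail=18; on 'a' 18 → fail=19;  out ∅∪{4}={4}
  n16('eaade'): parent n15 fail=7; on 'e' 7 → fail=18;  out ∅∪∅=∅
  n6('ecdeae'): parent n5 fail=19; on 'e' 19→13→0 → fail=1;  out {0}∪∅={0}
  n17('eaadea'): parent n16 fail=18; on 'a' 18 → fail=19;  out {3}∪{4}={3,4}

Run:
i=0 'd': node 0→7
i=1 'd': node 7→8
i=2 'a': node 8→9
i=3 'a': node 9→10  → match P1@[0:3]
i=4 'd': node 10→7 ·f
i=5 'e': node 7→18
i=6 'c': node 18→2 ·f
i=7 'c': node 2→0 ·f
i=8 'd': node 0→7
i=9 'e': node 7→18
i=10 'a': node 18→19  → match P4@[8:10]
i=11 'b': node 19→11 ·f
i=12 'd': node 11→12  → match P2@[11:12]
i=13 'c': node 12→0 ·f
i=14 'e': node 0→1
i=15 'c': node 1→2
i=16 'd': node 2→3
i=17 'e': node 3→4
i=18 'a': node 4→5  → match P4@[16:18]
i=19 'e': node 5→6  → match P0@[14:19]
i=20 'c': node 6→2 ·f
i=21 'c': node 2→0 ·f
i=22 'd': node 0→7
i=23 'e': node 7→18
i=24 'a': node 18→19  → match P4@[22:24]
i=25 'c': node 19→0 ·f
i=26 'b': node 0→11
i=27 'e': node 11→1 ·f
i=28 'c': node 1→2
i=29 'd': node 2→3
i=30 'e': node 3→4
i=31 'a': node 4→5  → match P4@[29:31]
i=32 'e': node 5→6  → match P0@[27:32]
i=33 'd': node 6→7 ·f
i=34 'd': node 7→8
i=35 'e': node 8→18 ·f
i=36 'a': node 18→19  → match P4@[34:36]
i=37 'b': node 19→11 ·f
i=38 'd': node 11→12  → match P2@[37:38]
i=39 'd': node 12→8 ·f
i=40 'a': node 8→9
i=41 'a': node 9→10  → match P1@[38:41]
i=42 'c': node 10→0 ·f
i=43 'e': node 0→1
i=44 'a': node 1→13
i=45 'a': node 13→14

All matches (sorted): [[3,1],[10,4],[12,2],[18,4],[19,0],[24,4],[31,4],[32,0],[36,4],[38,2],[41,1]]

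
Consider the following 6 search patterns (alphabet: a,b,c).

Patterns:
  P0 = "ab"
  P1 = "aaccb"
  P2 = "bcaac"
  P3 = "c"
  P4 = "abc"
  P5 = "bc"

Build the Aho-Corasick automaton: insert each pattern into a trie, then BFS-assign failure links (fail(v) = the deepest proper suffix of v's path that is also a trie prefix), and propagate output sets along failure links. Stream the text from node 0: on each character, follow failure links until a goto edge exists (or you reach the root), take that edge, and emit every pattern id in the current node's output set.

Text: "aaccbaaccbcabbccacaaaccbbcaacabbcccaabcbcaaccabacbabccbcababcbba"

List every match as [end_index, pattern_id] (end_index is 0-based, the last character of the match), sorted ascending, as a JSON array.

Build automaton:
Trie nodes:
  n0 'ε': a→1 b→7 c→12
  n1 'a': a→3 b→2
  n2 'ab': c→13  ←P0
  n3 'aa': c→4
  n4 'aac': c→5
  n5 'aacc': b→6
  n6 'aaccb': ·  ←P1
  n7 'b': c→8
  n8 'bc': a→9  ←P5
  n9 'bca': a→10
  n10 'bcaa': c→11
  n11 'bcaac': ·  ←P2
  n12 'c': ·  ←P3
  n13 'abc': ·  ←P4

Failure links (BFS by depth):
  n1('a'): parent n0 fail=0; on 'a' 0 → fail=0;  out ∅∪∅=∅
  n7('b'): parent n0 fail=0; on 'b' 0 → fail=0;  out ∅∪∅=∅
  n12('c'): parent n0 fail=0; on 'c' 0 → fail=0;  out {3}∪∅={3}
  n2('ab'): parent n1 fail=0; on 'b' 0 → fail=7;  out {0}∪∅={0}
  n3('aa'): parent n1 fail=0; on 'a' 0 → fail=1;  out ∅∪∅=∅
  n8('bc'): parent n7 fail=0; on 'c' 0 → fail=12;  out {5}∪{3}={3,5}
  n4('aac'): parent n3 fail=1; on 'c' 1→0 → fail=12;  out ∅∪{3}={3}
  n9('bca'): parent n8 fail=12; on 'a' 12→0 → fail=1;  out ∅∪∅=∅
  n13('abc'): parent n2 fail=7; on 'c' 7 → fail=8;  out {4}∪{3,5}={3,4,5}
  n5('aacc'): parent n4 fail=12; on 'c' 12→0 → fail=12;  out ∅∪{3}={3}
  n10('bcaa'): parent n9 fail=1; on 'a' 1 → fail=3;  out ∅∪∅=∅
  n6('aaccb'): parent n5 fail=12; on 'b' 12→0 → fail=7;  out {1}∪∅={1}
  n11('bcaac'): parent n10 fail=3; on 'c' 3 → fail=4;  out {2}∪{3}={2,3}

Text stream:
pos 0 'a': at 1
pos 1 'a': at 3
pos 2 'c': at 4  ** P3@[2:2]
pos 3 'c': at 5  ** P3@[3:3]
pos 4 'b': at 6  ** P1@[0:4]
pos 5 'a': at 1 (via fail)
pos 6 'a': at 3
pos 7 'c': at 4  ** P3@[7:7]
pos 8 'c': at 5  ** P3@[8:8]
pos 9 'b': at 6  ** P1@[5:9]
pos 10 'c': at 8 (via fail)  ** P3@[10:10],P5@[9:10]
pos 11 'a': at 9
pos 12 'b': at 2 (via fail)  ** P0@[11:12]
pos 13 'b': at 7 (via fail)
pos 14 'c': at 8  ** P3@[14:14],P5@[13:14]
pos 15 'c': at 12 (via fail)  ** P3@[15:15]
pos 16 'a': at 1 (via fail)
pos 17 'c': at 12 (via fail)  ** P3@[17:17]
pos 18 'a': at 1 (via fail)
pos 19 'a': at 3
pos 20 'a': at 3 (via fail)
pos 21 'c': at 4  ** P3@[21:21]
pos 22 'c': at 5  ** P3@[22:22]
pos 23 'b': at 6  ** P1@[19:23]
pos 24 'b': at 7 (via fail)
pos 25 'c': at 8  ** P3@[25:25],P5@[24:25]
pos 26 'a': at 9
pos 27 'a': at 10
pos 28 'c': at 11  ** P2@[24:28],P3@[28:28]
pos 29 'a': at 1 (via fail)
pos 30 'b': at 2  ** P0@[29:30]
pos 31 'b': at 7 (via fail)
pos 32 'c': at 8  ** P3@[32:32],P5@[31:32]
pos 33 'c': at 12 (via fail)  ** P3@[33:33]
pos 34 'c': at 12 (via fail)  ** P3@[34:34]
pos 35 'a': at 1 (via fail)
pos 36 'a': at 3
pos 37 'b': at 2 (via fail)  ** P0@[36:37]
pos 38 'c': at 13  ** P3@[38:38],P4@[36:38],P5@[37:38]
pos 39 'b': at 7 (via fail)
pos 40 'c': at 8  ** P3@[40:40],P5@[39:40]
pos 41 'a': at 9
pos 42 'a': at 10
pos 43 'c': at 11  ** P2@[39:43],P3@[43:43]
pos 44 'c': at 5 (via fail)  ** P3@[44:44]
pos 45 'a': at 1 (via fail)
pos 46 'b': at 2  ** P0@[45:46]
pos 47 'a': at 1 (via fail)
pos 48 'c': at 12 (via fail)  ** P3@[48:48]
pos 49 'b': at 7 (via fail)
pos 50 'a': at 1 (via fail)
pos 51 'b': at 2  ** P0@[50:51]
pos 52 'c': at 13  ** P3@[52:52],P4@[50:52],P5@[51:52]
pos 53 'c': at 12 (via fail)  ** P3@[53:53]
pos 54 'b': at 7 (via fail)
pos 55 'c': at 8  ** P3@[55:55],P5@[54:55]
pos 56 'a': at 9
pos 57 'b': at 2 (via fail)  ** P0@[56:57]
pos 58 'a': at 1 (via fail)
pos 59 'b': at 2  ** P0@[58:59]
pos 60 'c': at 13  ** P3@[60:60],P4@[58:60],P5@[59:60]
pos 61 'b': at 7 (via fail)
pos 62 'b': at 7 (via fail)
pos 63 'a': at 1 (via fail)

Result: [[2,3],[3,3],[4,1],[7,3],[8,3],[9,1],[10,3],[10,5],[12,0],[14,3],[14,5],[15,3],[17,3],[21,3],[22,3],[23,1],[25,3],[25,5],[28,2],[28,3],[30,0],[32,3],[32,5],[33,3],[34,3],[37,0],[38,3],[38,4],[38,5],[40,3],[40,5],[43,2],[43,3],[44,3],[46,0],[48,3],[51,0],[52,3],[52,4],[52,5],[53,3],[55,3],[55,5],[57,0],[59,0],[60,3],[60,4],[60,5]]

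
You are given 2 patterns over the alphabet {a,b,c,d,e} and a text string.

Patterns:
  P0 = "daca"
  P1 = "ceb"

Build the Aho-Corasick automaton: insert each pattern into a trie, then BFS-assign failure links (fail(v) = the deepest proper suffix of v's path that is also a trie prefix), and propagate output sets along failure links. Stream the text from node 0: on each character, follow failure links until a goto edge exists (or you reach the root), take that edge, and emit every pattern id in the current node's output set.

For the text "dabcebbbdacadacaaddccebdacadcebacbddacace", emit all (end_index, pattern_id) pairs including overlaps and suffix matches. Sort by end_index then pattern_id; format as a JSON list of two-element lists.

Build:
Trie (insert patterns):
  n0 'ε': c→5 d→1
  n1 'd': a→2
  n2 'da': c→3
  n3 'dac': a→4
  n4 'daca': ·  ←P0
  n5 'c': e→6
  n6 'ce': b→7
  n7 'ceb': ·  ←P1

BFS fail/out derivation:
  fail(1) 'd': from fail(0)=0 chase 'd': 0 ⇒ 0;  out=∅∪out(0)=∅
  fail(5) 'c': from fail(0)=0 chase 'c': 0 ⇒ 0;  out=∅∪out(0)=∅
  fail(2) 'da': from fail(1)=0 chase 'a': 0 ⇒ 0;  out=∅∪out(0)=∅
  fail(6) 'ce': from fail(5)=0 chase 'e': 0 ⇒ 0;  out=∅∪out(0)=∅
  fail(3) 'dac': from fail(2)=0 chase 'c': 0 ⇒ 5;  out=∅∪out(5)=∅
  fail(7) 'ceb': from fail(6)=0 chase 'b': 0 ⇒ 0;  out={1}∪out(0)={1}
  fail(4) 'daca': from fail(3)=5 chase 'a': 5→0 ⇒ 0;  out={0}∪out(0)={0}

Scan:
pos 0 'd': at 1
pos 1 'a': at 2
pos 2 'b': at 0 (fail-walked)
pos 3 'c': at 5
pos 4 'e': at 6
pos 5 'b': at 7  emit P1@[3:5]
pos 6 'b': at 0 (fail-walked)
pos 7 'b': at 0
pos 8 'd': at 1
pos 9 'a': at 2
pos 10 'c': at 3
pos 11 'a': at 4  emit P0@[8:11]
pos 12 'd': at 1 (fail-walked)
pos 13 'a': at 2
pos 14 'c': at 3
pos 15 'a': at 4  emit P0@[12:15]
pos 16 'a': at 0 (fail-walked)
pos 17 'd': at 1
pos 18 'd': at 1 (fail-walked)
pos 19 'c': at 5 (fail-walked)
pos 20 'c': at 5 (fail-walked)
pos 21 'e': at 6
pos 22 'b': at 7  emit P1@[20:22]
pos 23 'd': at 1 (fail-walked)
pos 24 'a': at 2
pos 25 'c': at 3
pos 26 'a': at 4  emit P0@[23:26]
pos 27 'd': at 1 (fail-walked)
pos 28 'c': at 5 (fail-walked)
pos 29 'e': at 6
pos 30 'b': at 7  emit P1@[28:30]
pos 31 'a': at 0 (fail-walked)
pos 32 'c': at 5
pos 33 'b': at 0 (fail-walked)
pos 34 'd': at 1
pos 35 'd': at 1 (fail-walked)
pos 36 'a': at 2
pos 37 'c': at 3
pos 38 'a': at 4  emit P0@[35:38]
pos 39 'c': at 5 (fail-walked)
pos 40 'e': at 6

Matches: [[5,1],[11,0],[15,0],[22,1],[26,0],[30,1],[38,0]]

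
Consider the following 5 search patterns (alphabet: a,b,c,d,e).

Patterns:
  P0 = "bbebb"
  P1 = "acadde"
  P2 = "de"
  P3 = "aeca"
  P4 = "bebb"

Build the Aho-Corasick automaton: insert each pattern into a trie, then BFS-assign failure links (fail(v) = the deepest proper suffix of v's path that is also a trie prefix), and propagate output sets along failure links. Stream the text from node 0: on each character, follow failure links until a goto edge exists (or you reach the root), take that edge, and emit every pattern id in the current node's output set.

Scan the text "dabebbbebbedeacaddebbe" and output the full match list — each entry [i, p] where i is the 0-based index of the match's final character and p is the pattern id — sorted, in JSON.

Build automaton:
Trie nodes:
  0='ε' goto a→6 b→1 d→12
  1='b' goto b→2 e→17
  2='bb' goto e→3
  3='bbe' goto b→4
  4='bbeb' goto b→5
  5='bbebb' goto ·  [P0 ends]
  6='a' goto c→7 e→14
  7='ac' goto a→8
  8='aca' goto d→9
  9='acad' goto d→10
  10='acadd' goto e→11
  11='acadde' goto ·  [P1 ends]
  12='d' goto e→13
  13='de' goto ·  [P2 ends]
  14='ae' goto c→15
  15='aec' goto a→16
  16='aeca' goto ·  [P3 ends]
  17='be' goto b→18
  18='beb' goto b→19
  19='bebb' goto ·  [P4 ends]

Failure links (BFS by depth):
  n1('b'): parent n0 fail=0; on 'b' 0 → fail=0;  out ∅∪∅=∅
  n6('a'): parent n0 fail=0; on 'a' 0 → fail=0;  out ∅∪∅=∅
  n12('d'): parent n0 fail=0; on 'd' 0 → fail=0;  out ∅∪∅=∅
  n2('bb'): parent n1 fail=0; on 'b' 0 → fail=1;  out ∅∪∅=∅
  n7('ac'): parent n6 fail=0; on 'c' 0 → fail=0;  out ∅∪∅=∅
  n13('de'): parent n12 fail=0; on 'e' 0 → fail=0;  out {2}∪∅={2}
  n14('ae'): parent n6 fail=0; on 'e' 0 → fail=0;  out ∅∪∅=∅
  n17('be'): parent n1 fail=0; on 'e' 0 → fail=0;  out ∅∪∅=∅
  n3('bbe'): parent n2 fail=1; on 'e' 1 → fail=17;  out ∅∪∅=∅
  n8('aca'): parent n7 fail=0; on 'a' 0 → fail=6;  out ∅∪∅=∅
  n15('aec'): parent n14 fail=0; on 'c' 0 → fail=0;  out ∅∪∅=∅
  n18('beb'): parent n17 fail=0; on 'b' 0 → fail=1;  out ∅∪∅=∅
  n4('bbeb'): parent n3 fail=17; on 'b' 17 → fail=18;  out ∅∪∅=∅
  n9('acad'): parent n8 fail=6; on 'd' 6→0 → fail=12;  out ∅∪∅=∅
  n16('aeca'): parent n15 fail=0; on 'a' 0 → fail=6;  out {3}∪∅={3}
  n19('bebb'): parent n18 fail=1; on 'b' 1 → fail=2;  out {4}∪∅={4}
  n5('bbebb'): parent n4 fail=18; on 'b' 18 → fail=19;  out {0}∪{4}={0,4}
  n10('acadd'): parent n9 fail=12; on 'd' 12→0 → fail=12;  out ∅∪∅=∅
  n11('acadde'): parent n10 fail=12; on 'e' 12 → fail=13;  out {1}∪{2}={1,2}

Text stream:
pos 0 'd': at 12
pos 1 'a': at 6 (via fail)
pos 2 'b': at 1 (via fail)
pos 3 'e': at 17
pos 4 'b': at 18
pos 5 'b': at 19  ** P4@[2:5]
pos 6 'b': at 2 (via fail)
pos 7 'e': at 3
pos 8 'b': at 4
pos 9 'b': at 5  ** P0@[5:9],P4@[6:9]
pos 10 'e': at 3 (via fail)
pos 11 'd': at 12 (via fail)
pos 12 'e': at 13  ** P2@[11:12]
pos 13 'a': at 6 (via fail)
pos 14 'c': at 7
pos 15 'a': at 8
pos 16 'd': at 9
pos 17 'd': at 10
pos 18 'e': at 11  ** P1@[13:18],P2@[17:18]
pos 19 'b': at 1 (via fail)
pos 20 'b': at 2
pos 21 'e': at 3

Result: [[5,4],[9,0],[9,4],[12,2],[18,1],[18,2]]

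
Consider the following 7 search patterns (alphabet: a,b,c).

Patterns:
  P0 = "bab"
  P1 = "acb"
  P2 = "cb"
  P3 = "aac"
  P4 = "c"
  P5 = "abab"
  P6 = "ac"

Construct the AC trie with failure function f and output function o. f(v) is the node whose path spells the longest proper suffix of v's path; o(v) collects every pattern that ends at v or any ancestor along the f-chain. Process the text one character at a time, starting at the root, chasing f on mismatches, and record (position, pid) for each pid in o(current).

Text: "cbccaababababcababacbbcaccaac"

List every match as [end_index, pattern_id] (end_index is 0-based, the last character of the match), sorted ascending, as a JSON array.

Build:
Trie nodes:
  0='ε' goto a→4 b→1 c→7
  1='b' goto a→2
  2='ba' goto b→3
  3='bab' goto ·  [P0 ends]
  4='a' goto a→9 b→11 c→5
  5='ac' goto b→6  [P6 ends]
  6='acb' goto ·  [P1 ends]
  7='c' goto b→8  [P4 ends]
  8='cb' goto ·  [P2 ends]
  9='aa' goto c→10
  10='aac' goto ·  [P3 ends]
  11='ab' goto a→12
  12='aba' goto b→13
  13='abab' goto ·  [P5 ends]

BFS fail/out derivation:
  n1('b'): parent n0 fail=0; on 'b' 0 → fail=0;  out ∅∪∅=∅
  n4('a'): parent n0 fail=0; on 'a' 0 → fail=0;  out ∅∪∅=∅
  n7('c'): parent n0 fail=0; on 'c' 0 → fail=0;  out {4}∪∅={4}
  n2('ba'): parent n1 fail=0; on 'a' 0 → fail=4;  out ∅∪∅=∅
  n5('ac'): parent n4 fail=0; on 'c' 0 → fail=7;  out {6}∪{4}={4,6}
  n8('cb'): parent n7 fail=0; on 'b' 0 → fail=1;  out {2}∪∅={2}
  n9('aa'): parent n4 fail=0; on 'a' 0 → fail=4;  out ∅∪∅=∅
  n11('ab'): parent n4 fail=0; on 'b' 0 → fail=1;  out ∅∪∅=∅
  n3('bab'): parent n2 fail=4; on 'b' 4 → fail=11;  out {0}∪∅={0}
  n6('acb'): parent n5 fail=7; on 'b' 7 → fail=8;  out {1}∪{2}={1,2}
  n10('aac'): parent n9 fail=4; on 'c' 4 → fail=5;  out {3}∪{4,6}={3,4,6}
  n12('aba'): parent n11 fail=1; on 'a' 1 → fail=2;  out ∅∪∅=∅
  n13('abab'): parent n12 fail=2; on 'b' 2 → fail=3;  out {5}∪{0}={0,5}

Text stream:
[0] read 'c'  n0⇒n7  emit P4@[0:0]
[1] read 'b'  n7⇒n8  emit P2@[0:1]
[2] read 'c'  n8⇒n7 (via fail)  emit P4@[2:2]
[3] read 'c'  n7⇒n7 (via fail)  emit P4@[3:3]
[4] read 'a'  n7⇒n4 (via fail)
[5] read 'a'  n4⇒n9
[6] read 'b'  n9⇒n11 (via fail)
[7] read 'a'  n11⇒n12
[8] read 'b'  n12⇒n13  emit P0@[6:8],P5@[5:8]
[9] read 'a'  n13⇒n12 (via fail)
[10] read 'b'  n12⇒n13  emit P0@[8:10],P5@[7:10]
[11] read 'a'  n13⇒n12 (via fail)
[12] read 'b'  n12⇒n13  emit P0@[10:12],P5@[9:12]
[13] read 'c'  n13⇒n7 (via fail)  emit P4@[13:13]
[14] read 'a'  n7⇒n4 (via fail)
[15] read 'b'  n4⇒n11
[16] read 'a'  n11⇒n12
[17] read 'b'  n12⇒n13  emit P0@[15:17],P5@[14:17]
[18] read 'a'  n13⇒n12 (via fail)
[19] read 'c'  n12⇒n5 (via fail)  emit P4@[19:19],P6@[18:19]
[20] read 'b'  n5⇒n6  emit P1@[18:20],P2@[19:20]
[21] read 'b'  n6⇒n1 (via fail)
[22] read 'c'  n1⇒n7 (via fail)  emit P4@[22:22]
[23] read 'a'  n7⇒n4 (via fail)
[24] read 'c'  n4⇒n5  emit P4@[24:24],P6@[23:24]
[25] read 'c'  n5⇒n7 (via fail)  emit P4@[25:25]
[26] read 'a'  n7⇒n4 (via fail)
[27] read 'a'  n4⇒n9
[28] read 'c'  n9⇒n10  emit P3@[26:28],P4@[28:28],P6@[27:28]

Matches: [[0,4],[1,2],[2,4],[3,4],[8,0],[8,5],[10,0],[10,5],[12,0],[12,5],[13,4],[17,0],[17,5],[19,4],[19,6],[20,1],[20,2],[22,4],[24,4],[24,6],[25,4],[28,3],[28,4],[28,6]]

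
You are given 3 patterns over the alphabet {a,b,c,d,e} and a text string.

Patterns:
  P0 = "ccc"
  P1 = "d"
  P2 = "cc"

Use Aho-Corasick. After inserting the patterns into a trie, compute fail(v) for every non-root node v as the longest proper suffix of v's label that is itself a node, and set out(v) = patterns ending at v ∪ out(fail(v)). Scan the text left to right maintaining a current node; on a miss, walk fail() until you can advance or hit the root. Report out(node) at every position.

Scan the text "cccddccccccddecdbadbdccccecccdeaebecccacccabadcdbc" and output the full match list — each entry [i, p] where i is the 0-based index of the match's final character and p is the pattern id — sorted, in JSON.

Build:
Trie nodes:
  0='ε' goto c→1 d→4
  1='c' goto c→2
  2='cc' goto c→3  [P2 ends]
  3='ccc' goto ·  [P0 ends]
  4='d' goto ·  [P1 ends]

BFS fail/out derivation:
  n1('c'): parent n0 fail=0; on 'c' 0 → fail=0;  out ∅∪∅=∅
  n4('d'): parent n0 fail=0; on 'd' 0 → fail=0;  out {1}∪∅={1}
  n2('cc'): parent n1 fail=0; on 'c' 0 → fail=1;  out {2}∪∅={2}
  n3('ccc'): parent n2 fail=1; on 'c' 1 → fail=2;  out {0}∪{2}={0,2}

Text stream:
[0] read 'c'  n0⇒n1
[1] read 'c'  n1⇒n2  emit P2@[0:1]
[2] read 'c'  n2⇒n3  emit P0@[0:2],P2@[1:2]
[3] read 'd'  n3⇒n4 ·f  emit P1@[3:3]
[4] read 'd'  n4⇒n4 ·f  emit P1@[4:4]
[5] read 'c'  n4⇒n1 ·f
[6] read 'c'  n1⇒n2  emit P2@[5:6]
[7] read 'c'  n2⇒n3  emit P0@[5:7],P2@[6:7]
[8] read 'c'  n3⇒n3 ·f  emit P0@[6:8],P2@[7:8]
[9] read 'c'  n3⇒n3 ·f  emit P0@[7:9],P2@[8:9]
[10] read 'c'  n3⇒n3 ·f  emit P0@[8:10],P2@[9:10]
[11] read 'd'  n3⇒n4 ·f  emit P1@[11:11]
[12] read 'd'  n4⇒n4 ·f  emit P1@[12:12]
[13] read 'e'  n4⇒n0 ·f
[14] read 'c'  n0⇒n1
[15] read 'd'  n1⇒n4 ·f  emit P1@[15:15]
[16] read 'b'  n4⇒n0 ·f
[17] read 'a'  n0⇒n0
[18] read 'd'  n0⇒n4  emit P1@[18:18]
[19] read 'b'  n4⇒n0 ·f
[20] read 'd'  n0⇒n4  emit P1@[20:20]
[21] read 'c'  n4⇒n1 ·f
[22] read 'c'  n1⇒n2  emit P2@[21:22]
[23] read 'c'  n2⇒n3  emit P0@[21:23],P2@[22:23]
[24] read 'c'  n3⇒n3 ·f  emit P0@[22:24],P2@[23:24]
[25] read 'e'  n3⇒n0 ·f
[26] read 'c'  n0⇒n1
[27] read 'c'  n1⇒n2  emit P2@[26:27]
[28] read 'c'  n2⇒n3  emit P0@[26:28],P2@[27:28]
[29] read 'd'  n3⇒n4 ·f  emit P1@[29:29]
[30] read 'e'  n4⇒n0 ·f
[31] read 'a'  n0⇒n0
[32] read 'e'  n0⇒n0
[33] read 'b'  n0⇒n0
[34] read 'e'  n0⇒n0
[35] read 'c'  n0⇒n1
[36] read 'c'  n1⇒n2  emit P2@[35:36]
[37] read 'c'  n2⇒n3  emit P0@[35:37],P2@[36:37]
[38] read 'a'  n3⇒n0 ·f
[39] read 'c'  n0⇒n1
[40] read 'c'  n1⇒n2  emit P2@[39:40]
[41] read 'c'  n2⇒n3  emit P0@[39:41],P2@[40:41]
[42] read 'a'  n3⇒n0 ·f
[43] read 'b'  n0⇒n0
[44] read 'a'  n0⇒n0
[45] read 'd'  n0⇒n4  emit P1@[45:45]
[46] read 'c'  n4⇒n1 ·f
[47] read 'd'  n1⇒n4 ·f  emit P1@[47:47]
[48] read 'b'  n4⇒n0 ·f
[49] read 'c'  n0⇒n1

Result: [[1,2],[2,0],[2,2],[3,1],[4,1],[6,2],[7,0],[7,2],[8,0],[8,2],[9,0],[9,2],[10,0],[10,2],[11,1],[12,1],[15,1],[18,1],[20,1],[22,2],[23,0],[23,2],[24,0],[24,2],[27,2],[28,0],[28,2],[29,1],[36,2],[37,0],[37,2],[40,2],[41,0],[41,2],[45,1],[47,1]]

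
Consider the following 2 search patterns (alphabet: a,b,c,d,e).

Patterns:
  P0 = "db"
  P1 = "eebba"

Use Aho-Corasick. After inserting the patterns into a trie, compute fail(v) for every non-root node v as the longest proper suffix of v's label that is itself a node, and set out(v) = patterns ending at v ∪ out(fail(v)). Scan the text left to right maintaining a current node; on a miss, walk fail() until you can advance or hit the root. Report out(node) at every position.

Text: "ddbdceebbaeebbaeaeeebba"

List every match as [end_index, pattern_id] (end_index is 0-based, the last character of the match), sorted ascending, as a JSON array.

Construct AC machine:
Trie nodes:
  0='ε' goto d→1 e→3
  1='d' goto b→2
  2='db' goto ·  ←P0
  3='e' goto e→4
  4='ee' goto b→5
  5='eeb' goto b→6
  6='eebb' goto a→7
  7='eebba' goto ·  ←P1

BFS fail/out derivation:
  n1('d'): parent n0 fail=0; on 'd' 0 → fail=0;  out ∅∪∅=∅
  n3('e'): parent n0 fail=0; on 'e' 0 → fail=0;  out ∅∪∅=∅
  n2('db'): parent n1 fail=0; on 'b' 0 → fail=0;  out {0}∪∅={0}
  n4('ee'): parent n3 fail=0; on 'e' 0 → fail=3;  out ∅∪∅=∅
  n5('eeb'): parent n4 fail=3; on 'b' 3→0 → fail=0;  out ∅∪∅=∅
  n6('eebb'): parent n5 fail=0; on 'b' 0 → fail=0;  out ∅∪∅=∅
  n7('eebba'): parent n6 fail=0; on 'a' 0 → fail=0;  out {1}∪∅={1}

Scan:
i=0 'd': node 0→1
i=1 'd': node 1→1 ·f
i=2 'b': node 1→2  ** P0@[1:2]
i=3 'd': node 2→1 ·f
i=4 'c': node 1→0 ·f
i=5 'e': node 0→3
i=6 'e': node 3→4
i=7 'b': node 4→5
i=8 'b': node 5→6
i=9 'a': node 6→7  ** P1@[5:9]
i=10 'e': node 7→3 ·f
i=11 'e': node 3→4
i=12 'b': node 4→5
i=13 'b': node 5→6
i=14 'a': node 6→7  ** P1@[10:14]
i=15 'e': node 7→3 ·f
i=16 'a': node 3→0 ·f
i=17 'e': node 0→3
i=18 'e': node 3→4
i=19 'e': node 4→4 ·f
i=20 'b': node 4→5
i=21 'b': node 5→6
i=22 'a': node 6→7  ** P1@[18:22]

Result: [[2,0],[9,1],[14,1],[22,1]]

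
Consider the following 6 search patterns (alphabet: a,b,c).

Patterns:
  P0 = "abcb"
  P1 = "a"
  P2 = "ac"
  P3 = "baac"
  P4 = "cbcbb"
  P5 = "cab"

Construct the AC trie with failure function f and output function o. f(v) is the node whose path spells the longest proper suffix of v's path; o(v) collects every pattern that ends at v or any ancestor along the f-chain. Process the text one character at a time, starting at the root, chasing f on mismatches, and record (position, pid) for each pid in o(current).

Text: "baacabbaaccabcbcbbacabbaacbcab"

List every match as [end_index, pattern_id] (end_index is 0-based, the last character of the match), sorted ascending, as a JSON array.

Build:
Trie (insert patterns):
  0='ε' goto a→1 b→6 c→10
  1='a' goto b→2 c→5  [P1 ends]
  2='ab' goto c→3
  3='abc' goto b→4
  4='abcb' goto ·  [P0 ends]
  5='ac' goto ·  [P2 ends]
  6='b' goto a→7
  7='ba' goto a→8
  8='baa' goto c→9
  9='baac' goto ·  [P3 ends]
  10='c' goto a→15 b→11
  11='cb' goto c→12
  12='cbc' goto b→13
  13='cbcb' goto b→14
  14='cbcbb' goto ·  [P4 ends]
  15='ca' goto b→16
  16='cab' goto ·  [P5 ends]

BFS fail/out derivation:
  fail(1) 'a': from fail(0)=0 chase 'a': 0 ⇒ 0;  out={1}∪out(0)={1}
  fail(6) 'b': from fail(0)=0 chase 'b': 0 ⇒ 0;  out=∅∪out(0)=∅
  fail(10) 'c': from fail(0)=0 chase 'c': 0 ⇒ 0;  out=∅∪out(0)=∅
  fail(2) 'ab': from fail(1)=0 chase 'b': 0 ⇒ 6;  out=∅∪out(6)=∅
  fail(5) 'ac': from fail(1)=0 chase 'c': 0 ⇒ 10;  out={2}∪out(10)={2}
  fail(7) 'ba': from fail(6)=0 chase 'a': 0 ⇒ 1;  out=∅∪out(1)={1}
  fail(11) 'cb': from fail(10)=0 chase 'b': 0 ⇒ 6;  out=∅∪out(6)=∅
  fail(15) 'ca': from fail(10)=0 chase 'a': 0 ⇒ 1;  out=∅∪out(1)={1}
  fail(3) 'abc': from fail(2)=6 chase 'c': 6→0 ⇒ 10;  out=∅∪out(10)=∅
  fail(8) 'baa': from fail(7)=1 chase 'a': 1→0 ⇒ 1;  out=∅∪out(1)={1}
  fail(12) 'cbc': from fail(11)=6 chase 'c': 6→0 ⇒ 10;  out=∅∪out(10)=∅
  fail(16) 'cab': from fail(15)=1 chase 'b': 1 ⇒ 2;  out={5}∪out(2)={5}
  fail(4) 'abcb': from fail(3)=10 chase 'b': 10 ⇒ 11;  out={0}∪out(11)={0}
  fail(9) 'baac': from fail(8)=1 chase 'c': 1 ⇒ 5;  out={3}∪out(5)={2,3}
  fail(13) 'cbcb': from fail(12)=10 chase 'b': 10 ⇒ 11;  out=∅∪out(11)=∅
  fail(14) 'cbcbb': from fail(13)=11 chase 'b': 11→6→0 ⇒ 6;  out={4}∪out(6)={4}

Text stream:
pos 0 'b': at 6
pos 1 'a': at 7  ** P1@[1:1]
pos 2 'a': at 8  ** P1@[2:2]
pos 3 'c': at 9  ** P2@[2:3],P3@[0:3]
pos 4 'a': at 15 (fail-walked)  ** P1@[4:4]
pos 5 'b': at 16  ** P5@[3:5]
pos 6 'b': at 6 (fail-walked)
pos 7 'a': at 7  ** P1@[7:7]
pos 8 'a': at 8  ** P1@[8:8]
pos 9 'c': at 9  ** P2@[8:9],P3@[6:9]
pos 10 'c': at 10 (fail-walked)
pos 11 'a': at 15  ** P1@[11:11]
pos 12 'b': at 16  ** P5@[10:12]
pos 13 'c': at 3 (fail-walked)
pos 14 'b': at 4  ** P0@[11:14]
pos 15 'c': at 12 (fail-walked)
pos 16 'b': at 13
pos 17 'b': at 14  ** P4@[13:17]
pos 18 'a': at 7 (fail-walked)  ** P1@[18:18]
pos 19 'c': at 5 (fail-walked)  ** P2@[18:19]
pos 20 'a': at 15 (fail-walked)  ** P1@[20:20]
pos 21 'b': at 16  ** P5@[19:21]
pos 22 'b': at 6 (fail-walked)
pos 23 'a': at 7  ** P1@[23:23]
pos 24 'a': at 8  ** P1@[24:24]
pos 25 'c': at 9  ** P2@[24:25],P3@[22:25]
pos 26 'b': at 11 (fail-walked)
pos 27 'c': at 12
pos 28 'a': at 15 (fail-walked)  ** P1@[28:28]
pos 29 'b': at 16  ** P5@[27:29]

All matches (sorted): [[1,1],[2,1],[3,2],[3,3],[4,1],[5,5],[7,1],[8,1],[9,2],[9,3],[11,1],[12,5],[14,0],[17,4],[18,1],[19,2],[20,1],[21,5],[23,1],[24,1],[25,2],[25,3],[28,1],[29,5]]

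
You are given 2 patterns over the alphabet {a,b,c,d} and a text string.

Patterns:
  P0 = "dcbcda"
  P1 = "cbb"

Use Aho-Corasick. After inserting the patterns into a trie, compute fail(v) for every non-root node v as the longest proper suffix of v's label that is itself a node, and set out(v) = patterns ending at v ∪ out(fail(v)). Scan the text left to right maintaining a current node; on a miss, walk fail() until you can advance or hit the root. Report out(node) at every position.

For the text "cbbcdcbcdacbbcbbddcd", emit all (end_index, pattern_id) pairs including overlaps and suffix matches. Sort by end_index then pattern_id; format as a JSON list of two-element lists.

Build automaton:
Trie nodes:
  n0 'ε': c→7 d→1
  n1 'd': c→2
  n2 'dc': b→3
  n3 'dcb': c→4
  n4 'dcbc': d→5
  n5 'dcbcd': a→6
  n6 'dcbcda': ·  [P0 ends]
  n7 'c': b→8
  n8 'cb': b→9
  n9 'cbb': ·  [P1 ends]

BFS fail/out derivation:
  n1('d'): parent n0 fail=0; on 'd' 0 → fail=0;  out ∅∪∅=∅
  n7('c'): parent n0 fail=0; on 'c' 0 → fail=0;  out ∅∪∅=∅
  n2('dc'): parent n1 fail=0; on 'c' 0 → fail=7;  out ∅∪∅=∅
  n8('cb'): parent n7 fail=0; on 'b' 0 → fail=0;  out ∅∪∅=∅
  n3('dcb'): parent n2 fail=7; on 'b' 7 → fail=8;  out ∅∪∅=∅
  n9('cbb'): parent n8 fail=0; on 'b' 0 → fail=0;  out {1}∪∅={1}
  n4('dcbc'): parent n3 fail=8; on 'c' 8→0 → fail=7;  out ∅∪∅=∅
  n5('dcbcd'): parent n4 fail=7; on 'd' 7→0 → fail=1;  out ∅∪∅=∅
  n6('dcbcda'): parent n5 fail=1; on 'a' 1→0 → fail=0;  out {0}∪∅={0}

Text stream:
i=0 'c': node 0→7
i=1 'b': node 7→8
i=2 'b': node 8→9  ** P1@[0:2]
i=3 'c': node 9→7 ·f
i=4 'd': node 7→1 ·f
i=5 'c': node 1→2
i=6 'b': node 2→3
i=7 'c': node 3→4
i=8 'd': node 4→5
i=9 'a': node 5→6  ** P0@[4:9]
i=10 'c': node 6→7 ·f
i=11 'b': node 7→8
i=12 'b': node 8→9  ** P1@[10:12]
i=13 'c': node 9→7 ·f
i=14 'b': node 7→8
i=15 'b': node 8→9  ** P1@[13:15]
i=16 'd': node 9→1 ·f
i=17 'd': node 1→1 ·f
i=18 'c': node 1→2
i=19 'd': node 2→1 ·f

Matches: [[2,1],[9,0],[12,1],[15,1]]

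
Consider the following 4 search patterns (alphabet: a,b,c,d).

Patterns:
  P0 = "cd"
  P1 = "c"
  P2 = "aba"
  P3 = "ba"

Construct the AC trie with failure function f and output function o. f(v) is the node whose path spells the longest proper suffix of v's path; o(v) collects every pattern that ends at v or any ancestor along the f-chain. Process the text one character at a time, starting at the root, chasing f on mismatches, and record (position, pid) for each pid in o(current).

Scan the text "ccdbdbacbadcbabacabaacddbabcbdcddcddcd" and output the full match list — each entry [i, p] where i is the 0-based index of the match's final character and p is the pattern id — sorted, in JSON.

Build automaton:
Trie (insert patterns):
  0='ε' goto a→3 b→6 c→1
  1='c' goto d→2  ←P1
  2='cd' goto ·  ←P0
  3='a' goto b→4
  4='ab' goto a→5
  5='aba' goto ·  ←P2
  6='b' goto a→7
  7='ba' goto ·  ←P3

Failure links (BFS by depth):
  fail(1) 'c': from fail(0)=0 chase 'c': 0 ⇒ 0;  out={1}∪out(0)={1}
  fail(3) 'a': from fail(0)=0 chase 'a': 0 ⇒ 0;  out=∅∪out(0)=∅
  fail(6) 'b': from fail(0)=0 chase 'b': 0 ⇒ 0;  out=∅∪out(0)=∅
  fail(2) 'cd': from fail(1)=0 chase 'd': 0 ⇒ 0;  out={0}∪out(0)={0}
  fail(4) 'ab': from fail(3)=0 chase 'b': 0 ⇒ 6;  out=∅∪out(6)=∅
  fail(7) 'ba': from fail(6)=0 chase 'a': 0 ⇒ 3;  out={3}∪out(3)={3}
  fail(5) 'aba': from fail(4)=6 chase 'a': 6 ⇒ 7;  out={2}∪out(7)={2,3}

Scan:
i=0 'c': node 0→1  emit P1@[0:0]
i=1 'c': node 1→1 ·f  emit P1@[1:1]
i=2 'd': node 1→2  emit P0@[1:2]
i=3 'b': node 2→6 ·f
i=4 'd': node 6→0 ·f
i=5 'b': node 0→6
i=6 'a': node 6→7  emit P3@[5:6]
i=7 'c': node 7→1 ·f  emit P1@[7:7]
i=8 'b': node 1→6 ·f
i=9 'a': node 6→7  emit P3@[8:9]
i=10 'd': node 7→0 ·f
i=11 'c': node 0→1  emit P1@[11:11]
i=12 'b': node 1→6 ·f
i=13 'a': node 6→7  emit P3@[12:13]
i=14 'b': node 7→4 ·f
i=15 'a': node 4→5  emit P2@[13:15],P3@[14:15]
i=16 'c': node 5→1 ·f  emit P1@[16:16]
i=17 'a': node 1→3 ·f
i=18 'b': node 3→4
i=19 'a': node 4→5  emit P2@[17:19],P3@[18:19]
i=20 'a': node 5→3 ·f
i=21 'c': node 3→1 ·f  emit P1@[21:21]
i=22 'd': node 1→2  emit P0@[21:22]
i=23 'd': node 2→0 ·f
i=24 'b': node 0→6
i=25 'a': node 6→7  emit P3@[24:25]
i=26 'b': node 7→4 ·f
i=27 'c': node 4→1 ·f  emit P1@[27:27]
i=28 'b': node 1→6 ·f
i=29 'd': node 6→0 ·f
i=30 'c': node 0→1  emit P1@[30:30]
i=31 'd': node 1→2  emit P0@[30:31]
i=32 'd': node 2→0 ·f
i=33 'c': node 0→1  emit P1@[33:33]
i=34 'd': node 1→2  emit P0@[33:34]
i=35 'd': node 2→0 ·f
i=36 'c': node 0→1  emit P1@[36:36]
i=37 'd': node 1→2  emit P0@[36:37]

Matches: [[0,1],[1,1],[2,0],[6,3],[7,1],[9,3],[11,1],[13,3],[15,2],[15,3],[16,1],[19,2],[19,3],[21,1],[22,0],[25,3],[27,1],[30,1],[31,0],[33,1],[34,0],[36,1],[37,0]]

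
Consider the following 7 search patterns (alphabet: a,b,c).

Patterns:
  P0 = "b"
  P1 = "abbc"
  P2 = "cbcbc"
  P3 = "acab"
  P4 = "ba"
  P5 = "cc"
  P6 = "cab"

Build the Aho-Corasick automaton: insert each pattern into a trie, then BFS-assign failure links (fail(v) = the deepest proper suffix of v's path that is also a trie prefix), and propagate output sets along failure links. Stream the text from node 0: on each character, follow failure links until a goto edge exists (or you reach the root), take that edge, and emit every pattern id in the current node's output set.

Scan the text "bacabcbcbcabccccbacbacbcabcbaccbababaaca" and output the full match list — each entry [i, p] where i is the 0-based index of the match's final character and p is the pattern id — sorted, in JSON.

Build:
Trie nodes:
  0='ε' goto a→2 b→1 c→6
  1='b' goto a→14  [P0 ends]
  2='a' goto b→3 c→11
  3='ab' goto b→4
  4='abb' goto c→5
  5='abbc' goto ·  [P1 ends]
  6='c' goto a→16 b→7 c→15
  7='cb' goto c→8
  8='cbc' goto b→9
  9='cbcb' goto c→10
  10='cbcbc' goto ·  [P2 ends]
  11='ac' goto a→12
  12='aca' goto b→13
  13='acab' goto ·  [P3 ends]
  14='ba' goto ·  [P4 ends]
  15='cc' goto ·  [P5 ends]
  16='ca' goto b→17
  17='cab' goto ·  [P6 ends]

BFS fail/out derivation:
  n1('b'): parent n0 fail=0; on 'b' 0 → fail=0;  out {0}∪∅={0}
  n2('a'): parent n0 fail=0; on 'a' 0 → fail=0;  out ∅∪∅=∅
  n6('c'): parent n0 fail=0; on 'c' 0 → fail=0;  out ∅∪∅=∅
  n3('ab'): parent n2 fail=0; on 'b' 0 → fail=1;  out ∅∪{0}={0}
  n7('cb'): parent n6 fail=0; on 'b' 0 → fail=1;  out ∅∪{0}={0}
  n11('ac'): parent n2 fail=0; on 'c' 0 → fail=6;  out ∅∪∅=∅
  n14('ba'): parent n1 fail=0; on 'a' 0 → fail=2;  out {4}∪∅={4}
  n15('cc'): parent n6 fail=0; on 'c' 0 → fail=6;  out {5}∪∅={5}
  n16('ca'): parent n6 fail=0; on 'a' 0 → fail=2;  out ∅∪∅=∅
  n4('abb'): parent n3 fail=1; on 'b' 1→0 → fail=1;  out ∅∪{0}={0}
  n8('cbc'): parent n7 fail=1; on 'c' 1→0 → fail=6;  out ∅∪∅=∅
  n12('aca'): parent n11 fail=6; on 'a' 6 → fail=16;  out ∅∪∅=∅
  n17('cab'): parent n16 fail=2; on 'b' 2 → fail=3;  out {6}∪{0}={0,6}
  n5('abbc'): parent n4 fail=1; on 'c' 1→0 → fail=6;  out {1}∪∅={1}
  n9('cbcb'): parent n8 fail=6; on 'b' 6 → fail=7;  out ∅∪{0}={0}
  n13('acab'): parent n12 fail=16; on 'b' 16 → fail=17;  out {3}∪{0,6}={0,3,6}
  n10('cbcbc'): parent n9 fail=7; on 'c' 7 → fail=8;  out {2}∪∅={2}

Scan:
i=0 'b': node 0→1  emit P0@[0:0]
i=1 'a': node 1→14  emit P4@[0:1]
i=2 'c': node 14→11 ·f
i=3 'a': node 11→12
i=4 'b': node 12→13  emit P0@[4:4],P3@[1:4],P6@[2:4]
i=5 'c': node 13→6 ·f
i=6 'b': node 6→7  emit P0@[6:6]
i=7 'c': node 7→8
i=8 'b': node 8→9  emit P0@[8:8]
i=9 'c': node 9→10  emit P2@[5:9]
i=10 'a': node 10→16 ·f
i=11 'b': node 16→17  emit P0@[11:11],P6@[9:11]
i=12 'c': node 17→6 ·f
i=13 'c': node 6→15  emit P5@[12:13]
i=14 'c': node 15→15 ·f  emit P5@[13:14]
i=15 'c': node 15→15 ·f  emit P5@[14:15]
i=16 'b': node 15→7 ·f  emit P0@[16:16]
i=17 'a': node 7→14 ·f  emit P4@[16:17]
i=18 'c': node 14→11 ·f
i=19 'b': node 11→7 ·f  emit P0@[19:19]
i=20 'a': node 7→14 ·f  emit P4@[19:20]
i=21 'c': node 14→11 ·f
i=22 'b': node 11→7 ·f  emit P0@[22:22]
i=23 'c': node 7→8
i=24 'a': node 8→16 ·f
i=25 'b': node 16→17  emit P0@[25:25],P6@[23:25]
i=26 'c': node 17→6 ·f
i=27 'b': node 6→7  emit P0@[27:27]
i=28 'a': node 7→14 ·f  emit P4@[27:28]
i=29 'c': node 14→11 ·f
i=30 'c': node 11→15 ·f  emit P5@[29:30]
i=31 'b': node 15→7 ·f  emit P0@[31:31]
i=32 'a': node 7→14 ·f  emit P4@[31:32]
i=33 'b': node 14→3 ·f  emit P0@[33:33]
i=34 'a': node 3→14 ·f  emit P4@[33:34]
i=35 'b': node 14→3 ·f  emit P0@[35:35]
i=36 'a': node 3→14 ·f  emit P4@[35:36]
i=37 'a': node 14→2 ·f
i=38 'c': node 2→11
i=39 'a': node 11→12

Result: [[0,0],[1,4],[4,0],[4,3],[4,6],[6,0],[8,0],[9,2],[11,0],[11,6],[13,5],[14,5],[15,5],[16,0],[17,4],[19,0],[20,4],[22,0],[25,0],[25,6],[27,0],[28,4],[30,5],[31,0],[32,4],[33,0],[34,4],[35,0],[36,4]]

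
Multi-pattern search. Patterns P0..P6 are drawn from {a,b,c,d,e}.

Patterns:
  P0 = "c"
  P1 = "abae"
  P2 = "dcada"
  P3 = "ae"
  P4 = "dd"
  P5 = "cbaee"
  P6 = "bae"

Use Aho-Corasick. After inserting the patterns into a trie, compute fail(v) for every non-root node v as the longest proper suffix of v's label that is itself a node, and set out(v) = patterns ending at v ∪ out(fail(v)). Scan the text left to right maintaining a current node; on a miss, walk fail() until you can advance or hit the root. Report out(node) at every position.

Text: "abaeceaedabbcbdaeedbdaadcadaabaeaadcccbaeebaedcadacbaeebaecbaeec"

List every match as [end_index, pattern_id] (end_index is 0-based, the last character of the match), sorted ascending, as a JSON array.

Construct AC machine:
Trie nodes:
  0='ε' goto a→2 b→17 c→1 d→6
  1='c' goto b→13  ←P0
  2='a' goto b→3 e→11
  3='ab' goto a→4
  4='aba' goto e→5
  5='abae' goto ·  ←P1
  6='d' goto c→7 d→12
  7='dc' goto a→8
  8='dca' goto d→9
  9='dcad' goto a→10
  10='dcada' goto ·  ←P2
  11='ae' goto ·  ←P3
  12='dd' goto ·  ←P4
  13='cb' goto a→14
  14='cba' goto e→15
  15='cbae' goto e→16
  16='cbaee' goto ·  ←P5
  17='b' goto a→18
  18='ba' goto e→19
  19='bae' goto ·  ←P6

Failure links (BFS by depth):
  n1('c'): parent n0 fail=0; on 'c' 0 → fail=0;  out {0}∪∅={0}
  n2('a'): parent n0 fail=0; on 'a' 0 → fail=0;  out ∅∪∅=∅
  n6('d'): parent n0 fail=0; on 'd' 0 → fail=0;  out ∅∪∅=∅
  n17('b'): parent n0 fail=0; on 'b' 0 → fail=0;  out ∅∪∅=∅
  n3('ab'): parent n2 fail=0; on 'b' 0 → fail=17;  out ∅∪∅=∅
  n7('dc'): parent n6 fail=0; on 'c' 0 → fail=1;  out ∅∪{0}={0}
  n11('ae'): parent n2 fail=0; on 'e' 0 → fail=0;  out {3}∪∅={3}
  n12('dd'): parent n6 fail=0; on 'd' 0 → fail=6;  out {4}∪∅={4}
  n13('cb'): parent n1 fail=0; on 'b' 0 → fail=17;  out ∅∪∅=∅
  n18('ba'): parent n17 fail=0; on 'a' 0 → fail=2;  out ∅∪∅=∅
  n4('aba'): parent n3 fail=17; on 'a' 17 → fail=18;  out ∅∪∅=∅
  n8('dca'): parent n7 fail=1; on 'a' 1→0 → fail=2;  out ∅∪∅=∅
  n14('cba'): parent n13 fail=17; on 'a' 17 → fail=18;  out ∅∪∅=∅
  n19('bae'): parent n18 fail=2; on 'e' 2 → fail=11;  out {6}∪{3}={3,6}
  n5('abae'): parent n4 fail=18; on 'e' 18 → fail=19;  out {1}∪{3,6}={1,3,6}
  n9('dcad'): parent n8 fail=2; on 'd' 2→0 → fail=6;  out ∅∪∅=∅
  n15('cbae'): parent n14 fail=18; on 'e' 18 → fail=19;  out ∅∪{3,6}={3,6}
  n10('dcada'): parent n9 fail=6; on 'a' 6→0 → fail=2;  out {2}∪∅={2}
  n16('cbaee'): parent n15 fail=19; on 'e' 19→11→0 → fail=0;  out {5}∪∅={5}

Run:
[0] read 'a'  n0⇒n2
[1] read 'b'  n2⇒n3
[2] read 'a'  n3⇒n4
[3] read 'e'  n4⇒n5  ** P1@[0:3],P3@[2:3],P6@[1:3]
[4] read 'c'  n5⇒n1 (fail-walked)  ** P0@[4:4]
[5] read 'e'  n1⇒n0 (fail-walked)
[6] read 'a'  n0⇒n2
[7] read 'e'  n2⇒n11  ** P3@[6:7]
[8] read 'd'  n11⇒n6 (fail-walked)
[9] read 'a'  n6⇒n2 (fail-walked)
[10] read 'b'  n2⇒n3
[11] read 'b'  n3⇒n17 (fail-walked)
[12] read 'c'  n17⇒n1 (fail-walked)  ** P0@[12:12]
[13] read 'b'  n1⇒n13
[14] read 'd'  n13⇒n6 (fail-walked)
[15] read 'a'  n6⇒n2 (fail-walked)
[16] read 'e'  n2⇒n11  ** P3@[15:16]
[17] read 'e'  n11⇒n0 (fail-walked)
[18] read 'd'  n0⇒n6
[19] read 'b'  n6⇒n17 (fail-walked)
[20] read 'd'  n17⇒n6 (fail-walked)
[21] read 'a'  n6⇒n2 (fail-walked)
[22] read 'a'  n2⇒n2 (fail-walked)
[23] read 'd'  n2⇒n6 (fail-walked)
[24] read 'c'  n6⇒n7  ** P0@[24:24]
[25] read 'a'  n7⇒n8
[26] read 'd'  n8⇒n9
[27] read 'a'  n9⇒n10  ** P2@[23:27]
[28] read 'a'  n10⇒n2 (fail-walked)
[29] read 'b'  n2⇒n3
[30] read 'a'  n3⇒n4
[31] read 'e'  n4⇒n5  ** P1@[28:31],P3@[30:31],P6@[29:31]
[32] read 'a'  n5⇒n2 (fail-walked)
[33] read 'a'  n2⇒n2 (fail-walked)
[34] read 'd'  n2⇒n6 (fail-walked)
[35] read 'c'  n6⇒n7  ** P0@[35:35]
[36] read 'c'  n7⇒n1 (fail-walked)  ** P0@[36:36]
[37] read 'c'  n1⇒n1 (fail-walked)  ** P0@[37:37]
[38] read 'b'  n1⇒n13
[39] read 'a'  n13⇒n14
[40] read 'e'  n14⇒n15  ** P3@[39:40],P6@[38:40]
[41] read 'e'  n15⇒n16  ** P5@[37:41]
[42] read 'b'  n16⇒n17 (fail-walked)
[43] read 'a'  n17⇒n18
[44] read 'e'  n18⇒n19  ** P3@[43:44],P6@[42:44]
[45] read 'd'  n19⇒n6 (fail-walked)
[46] read 'c'  n6⇒n7  ** P0@[46:46]
[47] read 'a'  n7⇒n8
[48] read 'd'  n8⇒n9
[49] read 'a'  n9⇒n10  ** P2@[45:49]
[50] read 'c'  n10⇒n1 (fail-walked)  ** P0@[50:50]
[51] read 'b'  n1⇒n13
[52] read 'a'  n13⇒n14
[53] read 'e'  n14⇒n15  ** P3@[52:53],P6@[51:53]
[54] read 'e'  n15⇒n16  ** P5@[50:54]
[55] read 'b'  n16⇒n17 (fail-walked)
[56] read 'a'  n17⇒n18
[57] read 'e'  n18⇒n19  ** P3@[56:57],P6@[55:57]
[58] read 'c'  n19⇒n1 (fail-walked)  ** P0@[58:58]
[59] read 'b'  n1⇒n13
[60] read 'a'  n13⇒n14
[61] read 'e'  n14⇒n15  ** P3@[60:61],P6@[59:61]
[62] read 'e'  n15⇒n16  ** P5@[58:62]
[63] read 'c'  n16⇒n1 (fail-walked)  ** P0@[63:63]

All matches (sorted): [[3,1],[3,3],[3,6],[4,0],[7,3],[12,0],[16,3],[24,0],[27,2],[31,1],[31,3],[31,6],[35,0],[36,0],[37,0],[40,3],[40,6],[41,5],[44,3],[44,6],[46,0],[49,2],[50,0],[53,3],[53,6],[54,5],[57,3],[57,6],[58,0],[61,3],[61,6],[62,5],[63,0]]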